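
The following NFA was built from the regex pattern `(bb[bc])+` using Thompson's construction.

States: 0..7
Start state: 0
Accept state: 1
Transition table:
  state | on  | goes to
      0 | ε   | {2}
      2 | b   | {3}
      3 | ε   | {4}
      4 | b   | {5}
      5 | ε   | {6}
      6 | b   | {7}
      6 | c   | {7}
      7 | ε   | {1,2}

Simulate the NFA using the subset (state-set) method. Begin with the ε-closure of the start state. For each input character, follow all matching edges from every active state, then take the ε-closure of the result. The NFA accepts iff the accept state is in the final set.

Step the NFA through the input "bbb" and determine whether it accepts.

Answer: ACCEPT

Derivation:
initial (ε-close {0}): {0,2}
'b' @ 1: {3,4}
'b' @ 2: {5,6}
'b' @ 3: {1,2,7}  ✓accept
end set {1,2,7} — state 1 in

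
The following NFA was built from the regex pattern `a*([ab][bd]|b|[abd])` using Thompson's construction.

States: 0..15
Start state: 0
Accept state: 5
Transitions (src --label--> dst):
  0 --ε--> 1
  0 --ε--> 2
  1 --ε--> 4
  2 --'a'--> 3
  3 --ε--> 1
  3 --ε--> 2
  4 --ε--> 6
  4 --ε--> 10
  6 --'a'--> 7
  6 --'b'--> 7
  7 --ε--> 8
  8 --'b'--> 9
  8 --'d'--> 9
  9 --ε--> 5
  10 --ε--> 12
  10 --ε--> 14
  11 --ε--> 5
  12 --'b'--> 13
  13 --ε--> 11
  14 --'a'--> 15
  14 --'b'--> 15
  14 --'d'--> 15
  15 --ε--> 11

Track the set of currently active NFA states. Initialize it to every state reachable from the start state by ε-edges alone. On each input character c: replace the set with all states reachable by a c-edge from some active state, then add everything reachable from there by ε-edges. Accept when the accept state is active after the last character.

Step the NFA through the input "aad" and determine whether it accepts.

initial (ε-close {0}): {0,1,2,4,6,10,12,14}
'a' @ 1: {1,2,3,4,5,6,7,8,10,11,12,14,15}  [accepting]
'a' @ 2: {1,2,3,4,5,6,7,8,10,11,12,14,15}  [accepting]
'd' @ 3: {5,9,11,15}  [accepting]
end set {5,9,11,15} — state 5 in

Answer: ACCEPT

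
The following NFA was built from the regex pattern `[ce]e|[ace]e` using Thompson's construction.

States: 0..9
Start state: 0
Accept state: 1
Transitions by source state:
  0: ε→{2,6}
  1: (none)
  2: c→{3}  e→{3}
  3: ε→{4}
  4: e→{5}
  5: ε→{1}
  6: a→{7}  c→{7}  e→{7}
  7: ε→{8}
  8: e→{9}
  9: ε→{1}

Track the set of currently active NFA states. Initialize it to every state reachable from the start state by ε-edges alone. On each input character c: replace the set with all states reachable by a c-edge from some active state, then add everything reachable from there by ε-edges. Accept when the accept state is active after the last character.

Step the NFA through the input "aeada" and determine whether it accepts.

Answer: REJECT

Steps:
initial (ε-close {0}): {0,2,6}
'a' @ 1: {7,8}
'e' @ 2: {1,9}  [accepting]
'a' @ 3: {}  — state set empty
rest 'da' ignored (set empty)
end set {} — state 1 not in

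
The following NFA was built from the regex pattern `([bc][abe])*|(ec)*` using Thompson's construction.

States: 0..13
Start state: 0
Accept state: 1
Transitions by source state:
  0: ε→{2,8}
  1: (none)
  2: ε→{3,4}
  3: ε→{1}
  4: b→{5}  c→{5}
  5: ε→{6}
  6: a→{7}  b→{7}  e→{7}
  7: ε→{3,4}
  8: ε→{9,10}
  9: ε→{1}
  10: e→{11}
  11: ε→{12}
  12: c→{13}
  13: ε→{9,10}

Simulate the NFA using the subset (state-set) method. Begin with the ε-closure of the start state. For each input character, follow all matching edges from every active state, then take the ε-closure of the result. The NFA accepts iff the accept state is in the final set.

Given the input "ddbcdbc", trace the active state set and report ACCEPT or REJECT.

Answer: REJECT

Trace:
start: ε-closure({0}) = {0,1,2,3,4,8,9,10}
'd' @ 1: {}  — state set empty
rest 'dbcdbc' ignored (set empty)
after full input: {}  (accept=1 not in)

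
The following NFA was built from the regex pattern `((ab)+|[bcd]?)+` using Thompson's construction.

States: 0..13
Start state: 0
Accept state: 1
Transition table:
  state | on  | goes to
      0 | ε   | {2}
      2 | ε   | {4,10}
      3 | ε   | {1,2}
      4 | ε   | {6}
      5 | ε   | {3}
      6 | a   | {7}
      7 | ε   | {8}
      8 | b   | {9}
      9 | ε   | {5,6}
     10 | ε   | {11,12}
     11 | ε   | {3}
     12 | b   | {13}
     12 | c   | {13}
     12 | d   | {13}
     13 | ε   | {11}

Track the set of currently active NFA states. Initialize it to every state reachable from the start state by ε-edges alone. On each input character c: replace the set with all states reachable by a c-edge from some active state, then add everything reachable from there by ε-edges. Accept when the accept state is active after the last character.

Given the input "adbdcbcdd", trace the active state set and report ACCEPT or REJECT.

initial (ε-close {0}): {0,1,2,3,4,6,10,11,12}
'a' @ 1: {7,8}
'd' @ 2: {}  — dead — no transitions
rest 'bdcbcdd' ignored (set empty)
after full input: {}  (accept=1 not in)

Answer: REJECT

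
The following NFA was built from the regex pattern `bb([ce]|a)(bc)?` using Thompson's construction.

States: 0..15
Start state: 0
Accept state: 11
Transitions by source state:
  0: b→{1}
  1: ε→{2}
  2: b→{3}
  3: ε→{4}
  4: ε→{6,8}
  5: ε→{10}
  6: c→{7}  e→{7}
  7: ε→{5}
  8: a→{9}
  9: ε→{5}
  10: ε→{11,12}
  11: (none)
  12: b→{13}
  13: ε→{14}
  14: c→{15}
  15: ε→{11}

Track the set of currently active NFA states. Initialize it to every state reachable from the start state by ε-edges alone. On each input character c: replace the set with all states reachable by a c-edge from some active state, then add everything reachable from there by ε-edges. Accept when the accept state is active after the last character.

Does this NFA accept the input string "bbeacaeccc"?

S₀ = ε-closure({0}) = {0}
'b' @ 1: {1,2}
'b' @ 2: {3,4,6,8}
'e' @ 3: {5,7,10,11,12}  ✓accept
'a' @ 4: {}  — state set empty
rest 'caeccc' ignored (set empty)
final: {}; accept 11 not in set

Answer: REJECT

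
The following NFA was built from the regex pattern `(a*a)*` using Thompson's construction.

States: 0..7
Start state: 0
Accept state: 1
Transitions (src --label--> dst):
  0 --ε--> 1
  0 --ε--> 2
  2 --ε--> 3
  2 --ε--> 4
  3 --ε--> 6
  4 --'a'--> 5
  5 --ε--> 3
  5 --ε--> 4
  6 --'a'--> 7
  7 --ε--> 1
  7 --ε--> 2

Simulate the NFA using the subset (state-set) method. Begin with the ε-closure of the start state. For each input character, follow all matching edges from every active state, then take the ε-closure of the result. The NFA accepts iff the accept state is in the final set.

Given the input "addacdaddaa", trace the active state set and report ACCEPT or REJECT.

S₀ = ε-closure({0}) = {0,1,2,3,4,6}
'a' @ 1: {1,2,3,4,5,6,7}  (accept∈set)
'd' @ 2: {}  — state set empty
rest 'dacdaddaa' ignored (set empty)
final: {}; accept 1 not in set

Answer: REJECT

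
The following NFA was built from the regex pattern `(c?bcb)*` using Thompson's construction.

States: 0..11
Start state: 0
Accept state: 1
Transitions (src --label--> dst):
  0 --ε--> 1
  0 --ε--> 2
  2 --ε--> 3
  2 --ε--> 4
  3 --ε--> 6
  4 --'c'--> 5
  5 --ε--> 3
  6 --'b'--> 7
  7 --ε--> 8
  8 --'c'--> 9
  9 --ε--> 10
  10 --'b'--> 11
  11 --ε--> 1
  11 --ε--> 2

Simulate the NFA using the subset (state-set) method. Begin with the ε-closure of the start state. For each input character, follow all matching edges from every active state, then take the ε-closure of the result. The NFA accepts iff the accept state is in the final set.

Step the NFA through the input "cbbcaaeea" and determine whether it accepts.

initial (ε-close {0}): {0,1,2,3,4,6}
'c' @ 1: {3,5,6}
'b' @ 2: {7,8}
'b' @ 3: {}  — state set empty
rest 'caaeea' ignored (set empty)
final: {}; accept 1 not in set

Answer: REJECT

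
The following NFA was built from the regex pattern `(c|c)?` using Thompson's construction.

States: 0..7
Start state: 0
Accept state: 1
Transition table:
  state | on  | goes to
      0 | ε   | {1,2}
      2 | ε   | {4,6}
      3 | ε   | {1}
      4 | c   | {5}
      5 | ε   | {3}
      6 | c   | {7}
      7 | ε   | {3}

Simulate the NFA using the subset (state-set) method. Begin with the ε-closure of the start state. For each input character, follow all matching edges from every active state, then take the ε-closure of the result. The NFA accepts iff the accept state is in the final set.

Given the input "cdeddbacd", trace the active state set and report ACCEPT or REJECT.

Answer: REJECT

Derivation:
initial (ε-close {0}): {0,1,2,4,6}
'c' @ 1: {1,3,5,7}  (accept∈set)
'd' @ 2: {}  — no active states
rest 'eddbacd' ignored (set empty)
after full input: {}  (accept=1 not in)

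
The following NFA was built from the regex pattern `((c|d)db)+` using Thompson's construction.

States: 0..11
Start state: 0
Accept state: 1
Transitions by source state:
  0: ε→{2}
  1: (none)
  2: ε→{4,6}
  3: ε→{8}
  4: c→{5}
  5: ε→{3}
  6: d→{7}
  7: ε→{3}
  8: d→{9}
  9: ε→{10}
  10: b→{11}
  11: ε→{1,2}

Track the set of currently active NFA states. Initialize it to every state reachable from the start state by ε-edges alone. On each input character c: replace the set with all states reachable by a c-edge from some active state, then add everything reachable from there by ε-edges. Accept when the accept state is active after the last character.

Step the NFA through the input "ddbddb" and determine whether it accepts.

start: ε-closure({0}) = {0,2,4,6}
'd' @ 1: {3,7,8}
'd' @ 2: {9,10}
'b' @ 3: {1,2,4,6,11}  (accept∈set)
'd' @ 4: {3,7,8}
'd' @ 5: {9,10}
'b' @ 6: {1,2,4,6,11}  (accept∈set)
end set {1,2,4,6,11} — state 1 in

Answer: ACCEPT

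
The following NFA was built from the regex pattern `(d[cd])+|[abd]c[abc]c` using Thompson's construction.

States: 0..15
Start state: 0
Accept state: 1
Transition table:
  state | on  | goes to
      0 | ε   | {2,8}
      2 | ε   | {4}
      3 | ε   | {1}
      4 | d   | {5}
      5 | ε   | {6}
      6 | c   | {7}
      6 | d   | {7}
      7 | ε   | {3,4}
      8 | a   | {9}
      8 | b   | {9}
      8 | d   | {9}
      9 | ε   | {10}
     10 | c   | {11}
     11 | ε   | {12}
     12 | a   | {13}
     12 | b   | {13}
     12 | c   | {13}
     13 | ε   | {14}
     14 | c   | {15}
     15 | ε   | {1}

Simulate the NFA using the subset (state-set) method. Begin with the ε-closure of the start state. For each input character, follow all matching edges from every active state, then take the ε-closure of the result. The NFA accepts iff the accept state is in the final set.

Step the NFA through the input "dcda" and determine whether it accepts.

Answer: REJECT

Trace:
start: ε-closure({0}) = {0,2,4,8}
'd' @ 1: {5,6,9,10}
'c' @ 2: {1,3,4,7,11,12}  [accepting]
'd' @ 3: {5,6}
'a' @ 4: {}  — dead — no transitions
end set {} — state 1 not in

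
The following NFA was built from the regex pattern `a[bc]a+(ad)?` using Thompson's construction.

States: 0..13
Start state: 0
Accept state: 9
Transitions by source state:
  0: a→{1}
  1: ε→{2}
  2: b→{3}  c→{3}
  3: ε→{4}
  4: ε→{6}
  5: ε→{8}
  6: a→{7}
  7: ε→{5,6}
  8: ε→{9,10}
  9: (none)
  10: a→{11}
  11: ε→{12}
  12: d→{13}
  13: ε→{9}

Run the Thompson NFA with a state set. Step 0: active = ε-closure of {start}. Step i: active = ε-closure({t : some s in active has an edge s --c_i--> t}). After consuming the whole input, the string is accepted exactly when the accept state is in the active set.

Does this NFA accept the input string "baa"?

S₀ = ε-closure({0}) = {0}
'b' @ 1: {}  — state set empty
rest 'aa' ignored (set empty)
final: {}; accept 9 not in set

Answer: REJECT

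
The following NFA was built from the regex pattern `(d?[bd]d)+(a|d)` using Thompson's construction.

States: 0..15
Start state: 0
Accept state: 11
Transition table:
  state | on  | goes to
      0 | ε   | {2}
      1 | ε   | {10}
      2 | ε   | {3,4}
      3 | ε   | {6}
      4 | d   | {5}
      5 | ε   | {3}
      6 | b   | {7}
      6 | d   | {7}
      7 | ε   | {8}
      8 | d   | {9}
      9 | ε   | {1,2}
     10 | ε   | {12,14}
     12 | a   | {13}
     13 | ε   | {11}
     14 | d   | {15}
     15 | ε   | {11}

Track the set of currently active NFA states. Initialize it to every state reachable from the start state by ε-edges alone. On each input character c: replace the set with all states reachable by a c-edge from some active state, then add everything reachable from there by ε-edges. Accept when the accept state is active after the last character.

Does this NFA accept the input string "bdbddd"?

Answer: REJECT

Steps:
initial (ε-close {0}): {0,2,3,4,6}
'b' @ 1: {7,8}
'd' @ 2: {1,2,3,4,6,9,10,12,14}
'b' @ 3: {7,8}
'd' @ 4: {1,2,3,4,6,9,10,12,14}
'd' @ 5: {3,5,6,7,8,11,15}  ✓accept
'd' @ 6: {1,2,3,4,6,7,8,9,10,12,14}
final: {1,2,3,4,6,7,8,9,10,12,14}; accept 11 not in set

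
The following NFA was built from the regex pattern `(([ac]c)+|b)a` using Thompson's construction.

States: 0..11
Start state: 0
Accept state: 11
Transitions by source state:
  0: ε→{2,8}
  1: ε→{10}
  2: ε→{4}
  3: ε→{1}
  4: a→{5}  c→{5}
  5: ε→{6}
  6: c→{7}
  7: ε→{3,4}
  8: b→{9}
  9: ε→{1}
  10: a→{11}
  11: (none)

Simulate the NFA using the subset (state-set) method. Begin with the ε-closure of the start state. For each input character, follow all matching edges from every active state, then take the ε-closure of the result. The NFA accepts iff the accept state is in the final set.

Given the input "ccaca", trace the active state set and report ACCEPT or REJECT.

Answer: ACCEPT

Steps:
S₀ = ε-closure({0}) = {0,2,4,8}
'c' @ 1: {5,6}
'c' @ 2: {1,3,4,7,10}
'a' @ 3: {5,6,11}  (accept∈set)
'c' @ 4: {1,3,4,7,10}
'a' @ 5: {5,6,11}  (accept∈set)
final: {5,6,11}; accept 11 in set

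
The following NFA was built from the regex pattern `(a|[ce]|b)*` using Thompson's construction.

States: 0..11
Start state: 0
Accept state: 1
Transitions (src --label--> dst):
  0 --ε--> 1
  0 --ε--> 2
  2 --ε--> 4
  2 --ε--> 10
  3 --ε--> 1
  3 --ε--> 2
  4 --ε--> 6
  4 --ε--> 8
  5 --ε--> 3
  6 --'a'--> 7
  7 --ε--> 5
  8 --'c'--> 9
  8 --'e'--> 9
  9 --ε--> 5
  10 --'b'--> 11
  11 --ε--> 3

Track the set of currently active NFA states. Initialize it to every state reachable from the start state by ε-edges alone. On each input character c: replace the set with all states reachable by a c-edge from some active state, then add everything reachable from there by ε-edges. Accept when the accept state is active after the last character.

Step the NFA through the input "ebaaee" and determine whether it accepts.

initial (ε-close {0}): {0,1,2,4,6,8,10}
'e' @ 1: {1,2,3,4,5,6,8,9,10}  ✓accept
'b' @ 2: {1,2,3,4,6,8,10,11}  ✓accept
'a' @ 3: {1,2,3,4,5,6,7,8,10}  ✓accept
'a' @ 4: {1,2,3,4,5,6,7,8,10}  ✓accept
'e' @ 5: {1,2,3,4,5,6,8,9,10}  ✓accept
'e' @ 6: {1,2,3,4,5,6,8,9,10}  ✓accept
final: {1,2,3,4,5,6,8,9,10}; accept 1 in set

Answer: ACCEPT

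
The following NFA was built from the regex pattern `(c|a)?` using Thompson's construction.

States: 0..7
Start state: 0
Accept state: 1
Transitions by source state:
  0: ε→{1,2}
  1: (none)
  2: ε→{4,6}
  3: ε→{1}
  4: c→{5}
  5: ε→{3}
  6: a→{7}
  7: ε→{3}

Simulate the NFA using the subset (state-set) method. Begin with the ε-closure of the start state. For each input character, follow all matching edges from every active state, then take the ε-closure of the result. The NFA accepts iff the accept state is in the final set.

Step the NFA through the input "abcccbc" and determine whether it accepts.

Answer: REJECT

Trace:
initial (ε-close {0}): {0,1,2,4,6}
'a' @ 1: {1,3,7}  ✓accept
'b' @ 2: {}  — state set empty
rest 'cccbc' ignored (set empty)
final: {}; accept 1 not in set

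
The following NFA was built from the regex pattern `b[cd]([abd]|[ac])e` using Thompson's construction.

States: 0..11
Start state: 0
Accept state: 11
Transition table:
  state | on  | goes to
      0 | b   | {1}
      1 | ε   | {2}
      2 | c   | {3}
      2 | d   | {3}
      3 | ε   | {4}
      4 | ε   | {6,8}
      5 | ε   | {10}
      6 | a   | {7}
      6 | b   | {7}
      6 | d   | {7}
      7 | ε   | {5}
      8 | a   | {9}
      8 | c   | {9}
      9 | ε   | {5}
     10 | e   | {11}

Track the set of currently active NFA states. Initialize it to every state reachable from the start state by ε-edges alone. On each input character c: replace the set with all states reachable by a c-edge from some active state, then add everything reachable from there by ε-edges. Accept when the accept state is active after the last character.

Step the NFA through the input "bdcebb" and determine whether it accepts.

S₀ = ε-closure({0}) = {0}
'b' @ 1: {1,2}
'd' @ 2: {3,4,6,8}
'c' @ 3: {5,9,10}
'e' @ 4: {11}  ✓accept
'b' @ 5: {}  — state set empty
rest 'b' ignored (set empty)
final: {}; accept 11 not in set

Answer: REJECT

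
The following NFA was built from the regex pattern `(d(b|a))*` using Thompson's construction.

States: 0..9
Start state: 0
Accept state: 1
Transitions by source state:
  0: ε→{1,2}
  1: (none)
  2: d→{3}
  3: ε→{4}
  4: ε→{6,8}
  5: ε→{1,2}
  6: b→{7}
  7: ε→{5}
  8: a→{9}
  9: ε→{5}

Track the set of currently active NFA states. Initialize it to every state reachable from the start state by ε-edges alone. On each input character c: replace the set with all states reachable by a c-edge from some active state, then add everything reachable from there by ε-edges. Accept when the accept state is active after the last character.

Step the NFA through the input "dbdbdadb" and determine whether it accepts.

S₀ = ε-closure({0}) = {0,1,2}
'd' @ 1: {3,4,6,8}
'b' @ 2: {1,2,5,7}  (accept∈set)
'd' @ 3: {3,4,6,8}
'b' @ 4: {1,2,5,7}  (accept∈set)
'd' @ 5: {3,4,6,8}
'a' @ 6: {1,2,5,9}  (accept∈set)
'd' @ 7: {3,4,6,8}
'b' @ 8: {1,2,5,7}  (accept∈set)
final: {1,2,5,7}; accept 1 in set

Answer: ACCEPT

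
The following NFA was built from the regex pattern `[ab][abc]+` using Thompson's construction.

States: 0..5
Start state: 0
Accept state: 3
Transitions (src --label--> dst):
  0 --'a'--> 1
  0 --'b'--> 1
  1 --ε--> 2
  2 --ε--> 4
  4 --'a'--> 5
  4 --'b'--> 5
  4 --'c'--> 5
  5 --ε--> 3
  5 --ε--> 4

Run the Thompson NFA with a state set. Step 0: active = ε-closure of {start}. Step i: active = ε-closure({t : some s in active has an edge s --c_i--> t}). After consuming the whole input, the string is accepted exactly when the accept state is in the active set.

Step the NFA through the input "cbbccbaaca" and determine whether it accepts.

start: ε-closure({0}) = {0}
'c' @ 1: {}  — no active states
rest 'bbccbaaca' ignored (set empty)
end set {} — state 3 not in

Answer: REJECT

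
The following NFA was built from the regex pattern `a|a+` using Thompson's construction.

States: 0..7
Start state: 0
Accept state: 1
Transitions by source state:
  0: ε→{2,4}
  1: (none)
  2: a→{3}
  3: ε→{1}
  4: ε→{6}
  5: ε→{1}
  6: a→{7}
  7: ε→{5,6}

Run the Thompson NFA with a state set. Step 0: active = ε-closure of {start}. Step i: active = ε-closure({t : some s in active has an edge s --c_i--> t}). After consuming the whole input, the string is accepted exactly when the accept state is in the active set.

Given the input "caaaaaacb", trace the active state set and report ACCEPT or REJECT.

initial (ε-close {0}): {0,2,4,6}
'c' @ 1: {}  — no active states
rest 'aaaaaacb' ignored (set empty)
final: {}; accept 1 not in set

Answer: REJECT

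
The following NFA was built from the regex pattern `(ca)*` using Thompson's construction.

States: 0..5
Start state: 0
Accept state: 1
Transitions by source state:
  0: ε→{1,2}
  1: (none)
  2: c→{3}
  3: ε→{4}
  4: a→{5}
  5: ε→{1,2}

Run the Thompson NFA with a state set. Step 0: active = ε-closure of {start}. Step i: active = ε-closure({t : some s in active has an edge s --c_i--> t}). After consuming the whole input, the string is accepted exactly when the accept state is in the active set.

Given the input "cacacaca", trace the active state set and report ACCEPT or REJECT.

Answer: ACCEPT

Derivation:
S₀ = ε-closure({0}) = {0,1,2}
'c' @ 1: {3,4}
'a' @ 2: {1,2,5}  [accepting]
'c' @ 3: {3,4}
'a' @ 4: {1,2,5}  [accepting]
'c' @ 5: {3,4}
'a' @ 6: {1,2,5}  [accepting]
'c' @ 7: {3,4}
'a' @ 8: {1,2,5}  [accepting]
end set {1,2,5} — state 1 in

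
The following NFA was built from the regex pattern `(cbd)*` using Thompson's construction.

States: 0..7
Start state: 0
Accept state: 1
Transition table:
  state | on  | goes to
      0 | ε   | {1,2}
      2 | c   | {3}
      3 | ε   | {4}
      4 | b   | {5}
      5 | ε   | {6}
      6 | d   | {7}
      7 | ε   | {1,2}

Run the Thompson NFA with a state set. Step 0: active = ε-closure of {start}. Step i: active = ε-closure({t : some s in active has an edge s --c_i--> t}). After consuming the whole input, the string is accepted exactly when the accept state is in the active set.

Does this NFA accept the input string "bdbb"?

S₀ = ε-closure({0}) = {0,1,2}
'b' @ 1: {}  — no active states
rest 'dbb' ignored (set empty)
end set {} — state 1 not in

Answer: REJECT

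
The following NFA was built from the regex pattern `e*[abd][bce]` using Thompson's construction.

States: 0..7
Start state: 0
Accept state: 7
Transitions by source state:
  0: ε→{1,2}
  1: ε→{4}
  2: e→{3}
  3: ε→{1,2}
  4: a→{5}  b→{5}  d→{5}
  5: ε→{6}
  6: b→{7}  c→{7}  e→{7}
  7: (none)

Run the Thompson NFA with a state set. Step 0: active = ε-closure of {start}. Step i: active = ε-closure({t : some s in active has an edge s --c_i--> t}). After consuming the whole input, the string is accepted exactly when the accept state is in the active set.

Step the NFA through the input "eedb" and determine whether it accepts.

Answer: ACCEPT

Steps:
S₀ = ε-closure({0}) = {0,1,2,4}
'e' @ 1: {1,2,3,4}
'e' @ 2: {1,2,3,4}
'd' @ 3: {5,6}
'b' @ 4: {7}  ✓accept
after full input: {7}  (accept=7 in)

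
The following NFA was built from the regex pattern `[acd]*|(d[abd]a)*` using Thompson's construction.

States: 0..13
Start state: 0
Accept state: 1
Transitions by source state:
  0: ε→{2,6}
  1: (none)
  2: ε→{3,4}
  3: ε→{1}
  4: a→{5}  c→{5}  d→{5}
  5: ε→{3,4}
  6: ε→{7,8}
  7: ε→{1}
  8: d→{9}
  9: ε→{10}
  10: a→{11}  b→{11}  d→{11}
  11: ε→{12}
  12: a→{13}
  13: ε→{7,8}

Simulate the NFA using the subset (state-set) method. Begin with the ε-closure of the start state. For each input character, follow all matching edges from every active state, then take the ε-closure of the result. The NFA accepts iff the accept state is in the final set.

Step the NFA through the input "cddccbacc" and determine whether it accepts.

Answer: REJECT

Steps:
S₀ = ε-closure({0}) = {0,1,2,3,4,6,7,8}
'c' @ 1: {1,3,4,5}  [accepting]
'd' @ 2: {1,3,4,5}  [accepting]
'd' @ 3: {1,3,4,5}  [accepting]
'c' @ 4: {1,3,4,5}  [accepting]
'c' @ 5: {1,3,4,5}  [accepting]
'b' @ 6: {}  — dead — no transitions
rest 'acc' ignored (set empty)
after full input: {}  (accept=1 not in)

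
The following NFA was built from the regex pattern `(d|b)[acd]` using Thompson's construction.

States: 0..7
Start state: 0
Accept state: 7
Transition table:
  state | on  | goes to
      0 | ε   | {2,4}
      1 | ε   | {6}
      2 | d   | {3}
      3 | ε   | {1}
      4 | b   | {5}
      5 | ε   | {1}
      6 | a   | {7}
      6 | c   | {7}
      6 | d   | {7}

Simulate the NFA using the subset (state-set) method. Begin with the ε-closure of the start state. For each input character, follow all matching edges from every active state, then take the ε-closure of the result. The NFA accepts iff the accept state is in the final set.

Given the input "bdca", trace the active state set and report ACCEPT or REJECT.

initial (ε-close {0}): {0,2,4}
'b' @ 1: {1,5,6}
'd' @ 2: {7}  (accept∈set)
'c' @ 3: {}  — dead — no transitions
rest 'a' ignored (set empty)
final: {}; accept 7 not in set

Answer: REJECT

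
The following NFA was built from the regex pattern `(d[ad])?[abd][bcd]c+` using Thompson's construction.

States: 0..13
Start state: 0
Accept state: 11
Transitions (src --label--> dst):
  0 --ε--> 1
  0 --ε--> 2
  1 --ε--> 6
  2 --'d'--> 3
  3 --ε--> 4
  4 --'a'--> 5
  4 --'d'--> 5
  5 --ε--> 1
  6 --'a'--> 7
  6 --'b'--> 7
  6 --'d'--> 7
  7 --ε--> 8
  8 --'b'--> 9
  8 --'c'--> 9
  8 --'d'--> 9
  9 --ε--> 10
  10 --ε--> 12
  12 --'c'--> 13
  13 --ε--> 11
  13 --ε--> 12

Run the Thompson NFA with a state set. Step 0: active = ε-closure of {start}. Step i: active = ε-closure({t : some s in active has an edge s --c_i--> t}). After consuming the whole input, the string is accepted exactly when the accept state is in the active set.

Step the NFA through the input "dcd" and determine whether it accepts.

Answer: REJECT

Derivation:
initial (ε-close {0}): {0,1,2,6}
'd' @ 1: {3,4,7,8}
'c' @ 2: {9,10,12}
'd' @ 3: {}  — no active states
end set {} — state 11 not in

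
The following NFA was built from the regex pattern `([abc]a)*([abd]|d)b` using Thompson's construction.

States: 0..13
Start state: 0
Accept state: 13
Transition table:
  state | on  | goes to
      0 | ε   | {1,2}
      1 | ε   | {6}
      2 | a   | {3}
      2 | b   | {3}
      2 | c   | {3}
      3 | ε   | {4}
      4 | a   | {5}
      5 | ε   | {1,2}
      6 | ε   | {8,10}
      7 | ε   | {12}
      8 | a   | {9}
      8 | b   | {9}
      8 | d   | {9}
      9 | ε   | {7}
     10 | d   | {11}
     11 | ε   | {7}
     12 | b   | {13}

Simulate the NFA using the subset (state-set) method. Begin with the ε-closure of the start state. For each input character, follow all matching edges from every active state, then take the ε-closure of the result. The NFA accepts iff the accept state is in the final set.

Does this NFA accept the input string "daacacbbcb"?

Answer: REJECT

Derivation:
start: ε-closure({0}) = {0,1,2,6,8,10}
'd' @ 1: {7,9,11,12}
'a' @ 2: {}  — dead — no transitions
rest 'acacbbcb' ignored (set empty)
end set {} — state 13 not in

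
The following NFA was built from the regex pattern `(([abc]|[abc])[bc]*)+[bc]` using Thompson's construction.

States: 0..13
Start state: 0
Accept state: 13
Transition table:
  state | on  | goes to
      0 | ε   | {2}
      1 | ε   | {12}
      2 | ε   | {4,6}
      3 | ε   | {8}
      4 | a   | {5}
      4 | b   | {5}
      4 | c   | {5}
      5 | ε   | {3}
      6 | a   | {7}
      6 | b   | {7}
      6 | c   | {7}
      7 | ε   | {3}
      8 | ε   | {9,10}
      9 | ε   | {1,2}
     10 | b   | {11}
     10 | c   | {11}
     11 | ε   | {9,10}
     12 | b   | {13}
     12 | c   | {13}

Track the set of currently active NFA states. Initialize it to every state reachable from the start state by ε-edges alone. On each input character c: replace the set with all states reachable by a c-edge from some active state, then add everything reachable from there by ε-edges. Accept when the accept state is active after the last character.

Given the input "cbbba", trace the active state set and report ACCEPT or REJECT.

Answer: REJECT

Derivation:
initial (ε-close {0}): {0,2,4,6}
'c' @ 1: {1,2,3,4,5,6,7,8,9,10,12}
'b' @ 2: {1,2,3,4,5,6,7,8,9,10,11,12,13}  [accepting]
'b' @ 3: {1,2,3,4,5,6,7,8,9,10,11,12,13}  [accepting]
'b' @ 4: {1,2,3,4,5,6,7,8,9,10,11,12,13}  [accepting]
'a' @ 5: {1,2,3,4,5,6,7,8,9,10,12}
final: {1,2,3,4,5,6,7,8,9,10,12}; accept 13 not in set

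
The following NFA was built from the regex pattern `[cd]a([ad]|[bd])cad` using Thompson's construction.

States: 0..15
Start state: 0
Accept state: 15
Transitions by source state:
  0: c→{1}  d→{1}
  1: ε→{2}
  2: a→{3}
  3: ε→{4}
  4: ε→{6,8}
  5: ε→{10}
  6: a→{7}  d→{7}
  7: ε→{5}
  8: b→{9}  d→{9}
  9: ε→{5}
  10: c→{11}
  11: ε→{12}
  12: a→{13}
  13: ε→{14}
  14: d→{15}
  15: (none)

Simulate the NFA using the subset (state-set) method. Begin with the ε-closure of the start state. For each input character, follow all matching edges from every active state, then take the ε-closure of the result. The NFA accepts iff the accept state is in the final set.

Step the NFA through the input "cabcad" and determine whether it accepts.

S₀ = ε-closure({0}) = {0}
'c' @ 1: {1,2}
'a' @ 2: {3,4,6,8}
'b' @ 3: {5,9,10}
'c' @ 4: {11,12}
'a' @ 5: {13,14}
'd' @ 6: {15}  (accept∈set)
end set {15} — state 15 in

Answer: ACCEPT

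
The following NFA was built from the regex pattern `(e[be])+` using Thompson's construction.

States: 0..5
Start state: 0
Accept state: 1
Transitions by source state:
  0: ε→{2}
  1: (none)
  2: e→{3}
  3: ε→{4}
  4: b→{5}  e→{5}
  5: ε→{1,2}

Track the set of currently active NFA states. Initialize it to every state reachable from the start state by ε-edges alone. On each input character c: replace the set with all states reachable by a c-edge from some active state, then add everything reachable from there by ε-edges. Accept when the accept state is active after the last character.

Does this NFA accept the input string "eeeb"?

Answer: ACCEPT

Trace:
S₀ = ε-closure({0}) = {0,2}
'e' @ 1: {3,4}
'e' @ 2: {1,2,5}  [accepting]
'e' @ 3: {3,4}
'b' @ 4: {1,2,5}  [accepting]
after full input: {1,2,5}  (accept=1 in)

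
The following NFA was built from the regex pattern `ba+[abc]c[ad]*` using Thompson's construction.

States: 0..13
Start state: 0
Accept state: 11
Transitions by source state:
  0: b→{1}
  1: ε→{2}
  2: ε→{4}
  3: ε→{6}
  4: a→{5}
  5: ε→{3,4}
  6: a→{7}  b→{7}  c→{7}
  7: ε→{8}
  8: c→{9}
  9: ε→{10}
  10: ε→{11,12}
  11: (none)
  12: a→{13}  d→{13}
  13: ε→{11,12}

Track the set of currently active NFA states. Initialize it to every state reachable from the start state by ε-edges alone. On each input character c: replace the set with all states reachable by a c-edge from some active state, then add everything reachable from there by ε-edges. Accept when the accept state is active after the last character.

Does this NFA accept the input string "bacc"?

Answer: ACCEPT

Trace:
initial (ε-close {0}): {0}
'b' @ 1: {1,2,4}
'a' @ 2: {3,4,5,6}
'c' @ 3: {7,8}
'c' @ 4: {9,10,11,12}  ✓accept
after full input: {9,10,11,12}  (accept=11 in)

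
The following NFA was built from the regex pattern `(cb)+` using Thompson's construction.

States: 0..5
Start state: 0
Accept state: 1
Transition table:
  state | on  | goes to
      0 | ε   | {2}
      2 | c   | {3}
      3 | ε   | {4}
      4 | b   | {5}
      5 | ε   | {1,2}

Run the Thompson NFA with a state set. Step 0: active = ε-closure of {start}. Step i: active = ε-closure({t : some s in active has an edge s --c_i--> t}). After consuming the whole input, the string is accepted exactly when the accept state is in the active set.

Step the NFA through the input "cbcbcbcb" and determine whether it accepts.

Answer: ACCEPT

Steps:
initial (ε-close {0}): {0,2}
'c' @ 1: {3,4}
'b' @ 2: {1,2,5}  ✓accept
'c' @ 3: {3,4}
'b' @ 4: {1,2,5}  ✓accept
'c' @ 5: {3,4}
'b' @ 6: {1,2,5}  ✓accept
'c' @ 7: {3,4}
'b' @ 8: {1,2,5}  ✓accept
final: {1,2,5}; accept 1 in set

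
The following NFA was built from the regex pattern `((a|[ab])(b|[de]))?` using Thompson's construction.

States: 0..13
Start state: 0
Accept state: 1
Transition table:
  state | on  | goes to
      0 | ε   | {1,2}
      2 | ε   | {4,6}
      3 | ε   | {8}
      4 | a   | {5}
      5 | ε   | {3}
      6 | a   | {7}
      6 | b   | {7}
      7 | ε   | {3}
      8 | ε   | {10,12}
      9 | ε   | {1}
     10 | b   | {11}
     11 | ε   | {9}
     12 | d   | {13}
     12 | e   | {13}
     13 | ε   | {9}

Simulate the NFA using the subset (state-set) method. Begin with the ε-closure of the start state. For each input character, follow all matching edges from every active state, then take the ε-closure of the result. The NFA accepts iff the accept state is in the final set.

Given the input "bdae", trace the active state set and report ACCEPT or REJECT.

Answer: REJECT

Trace:
start: ε-closure({0}) = {0,1,2,4,6}
'b' @ 1: {3,7,8,10,12}
'd' @ 2: {1,9,13}  ✓accept
'a' @ 3: {}  — state set empty
rest 'e' ignored (set empty)
after full input: {}  (accept=1 not in)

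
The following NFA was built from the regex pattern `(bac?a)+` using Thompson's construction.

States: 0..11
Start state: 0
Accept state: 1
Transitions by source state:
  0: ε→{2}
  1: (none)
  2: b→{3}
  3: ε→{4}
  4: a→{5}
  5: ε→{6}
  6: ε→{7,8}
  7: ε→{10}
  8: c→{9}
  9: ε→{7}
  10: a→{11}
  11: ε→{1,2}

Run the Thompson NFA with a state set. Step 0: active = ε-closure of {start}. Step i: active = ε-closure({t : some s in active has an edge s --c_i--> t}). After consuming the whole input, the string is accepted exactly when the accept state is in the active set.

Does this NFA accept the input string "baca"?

Answer: ACCEPT

Steps:
S₀ = ε-closure({0}) = {0,2}
'b' @ 1: {3,4}
'a' @ 2: {5,6,7,8,10}
'c' @ 3: {7,9,10}
'a' @ 4: {1,2,11}  ✓accept
final: {1,2,11}; accept 1 in set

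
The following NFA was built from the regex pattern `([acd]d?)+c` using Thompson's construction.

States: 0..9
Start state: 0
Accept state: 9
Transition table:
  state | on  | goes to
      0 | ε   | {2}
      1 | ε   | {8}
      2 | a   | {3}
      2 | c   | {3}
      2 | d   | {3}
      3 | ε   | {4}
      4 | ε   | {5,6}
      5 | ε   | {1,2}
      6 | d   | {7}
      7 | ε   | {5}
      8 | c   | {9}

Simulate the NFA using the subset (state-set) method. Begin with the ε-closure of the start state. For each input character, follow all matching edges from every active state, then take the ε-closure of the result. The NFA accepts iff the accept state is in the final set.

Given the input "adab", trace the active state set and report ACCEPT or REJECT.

initial (ε-close {0}): {0,2}
'a' @ 1: {1,2,3,4,5,6,8}
'd' @ 2: {1,2,3,4,5,6,7,8}
'a' @ 3: {1,2,3,4,5,6,8}
'b' @ 4: {}  — dead — no transitions
final: {}; accept 9 not in set

Answer: REJECT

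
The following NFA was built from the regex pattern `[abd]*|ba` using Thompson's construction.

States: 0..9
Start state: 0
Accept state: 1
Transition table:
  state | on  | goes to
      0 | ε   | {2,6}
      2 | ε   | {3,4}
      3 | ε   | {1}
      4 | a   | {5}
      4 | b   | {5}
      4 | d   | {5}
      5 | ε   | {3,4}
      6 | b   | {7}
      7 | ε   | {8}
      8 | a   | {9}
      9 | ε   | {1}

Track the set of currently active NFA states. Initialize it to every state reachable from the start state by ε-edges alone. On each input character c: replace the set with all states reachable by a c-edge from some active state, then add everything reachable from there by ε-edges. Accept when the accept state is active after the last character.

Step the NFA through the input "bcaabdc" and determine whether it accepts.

initial (ε-close {0}): {0,1,2,3,4,6}
'b' @ 1: {1,3,4,5,7,8}  [accepting]
'c' @ 2: {}  — no active states
rest 'aabdc' ignored (set empty)
end set {} — state 1 not in

Answer: REJECT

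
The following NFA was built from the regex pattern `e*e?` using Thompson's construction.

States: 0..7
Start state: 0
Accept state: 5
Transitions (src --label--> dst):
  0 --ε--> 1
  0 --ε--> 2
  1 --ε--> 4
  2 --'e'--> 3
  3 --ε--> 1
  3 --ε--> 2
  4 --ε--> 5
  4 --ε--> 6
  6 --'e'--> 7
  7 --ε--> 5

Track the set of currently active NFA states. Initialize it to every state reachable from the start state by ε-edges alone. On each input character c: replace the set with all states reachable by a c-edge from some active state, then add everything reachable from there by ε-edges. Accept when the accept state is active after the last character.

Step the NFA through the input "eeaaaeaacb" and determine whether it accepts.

S₀ = ε-closure({0}) = {0,1,2,4,5,6}
'e' @ 1: {1,2,3,4,5,6,7}  [accepting]
'e' @ 2: {1,2,3,4,5,6,7}  [accepting]
'a' @ 3: {}  — no active states
rest 'aaeaacb' ignored (set empty)
end set {} — state 5 not in

Answer: REJECT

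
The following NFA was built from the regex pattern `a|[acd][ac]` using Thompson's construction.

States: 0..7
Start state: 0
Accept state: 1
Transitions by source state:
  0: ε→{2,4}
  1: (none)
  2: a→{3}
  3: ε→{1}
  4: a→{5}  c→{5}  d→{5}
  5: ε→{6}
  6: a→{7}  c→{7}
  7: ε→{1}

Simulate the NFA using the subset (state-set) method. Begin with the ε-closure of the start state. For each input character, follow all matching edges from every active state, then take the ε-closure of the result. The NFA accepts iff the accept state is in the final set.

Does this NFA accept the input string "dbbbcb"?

S₀ = ε-closure({0}) = {0,2,4}
'd' @ 1: {5,6}
'b' @ 2: {}  — state set empty
rest 'bbcb' ignored (set empty)
after full input: {}  (accept=1 not in)

Answer: REJECT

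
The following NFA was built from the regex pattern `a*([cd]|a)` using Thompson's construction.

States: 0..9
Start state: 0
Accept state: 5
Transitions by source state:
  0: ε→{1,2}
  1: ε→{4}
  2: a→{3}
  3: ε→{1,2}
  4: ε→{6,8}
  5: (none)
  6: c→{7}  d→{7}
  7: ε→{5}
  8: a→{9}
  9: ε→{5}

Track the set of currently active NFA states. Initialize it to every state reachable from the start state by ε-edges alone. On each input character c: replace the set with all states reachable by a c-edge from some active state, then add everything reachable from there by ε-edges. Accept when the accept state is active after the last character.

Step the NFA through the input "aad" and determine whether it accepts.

S₀ = ε-closure({0}) = {0,1,2,4,6,8}
'a' @ 1: {1,2,3,4,5,6,8,9}  [accepting]
'a' @ 2: {1,2,3,4,5,6,8,9}  [accepting]
'd' @ 3: {5,7}  [accepting]
final: {5,7}; accept 5 in set

Answer: ACCEPT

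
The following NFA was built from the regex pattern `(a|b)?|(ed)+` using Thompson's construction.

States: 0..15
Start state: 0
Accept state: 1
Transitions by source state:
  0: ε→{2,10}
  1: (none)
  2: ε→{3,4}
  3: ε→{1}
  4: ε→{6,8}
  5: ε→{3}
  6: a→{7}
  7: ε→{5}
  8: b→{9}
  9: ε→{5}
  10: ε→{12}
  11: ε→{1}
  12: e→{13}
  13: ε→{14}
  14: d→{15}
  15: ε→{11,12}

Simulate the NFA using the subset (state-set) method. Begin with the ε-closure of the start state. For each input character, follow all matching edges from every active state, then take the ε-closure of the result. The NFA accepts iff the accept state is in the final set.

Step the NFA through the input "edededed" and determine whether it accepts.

Answer: ACCEPT

Trace:
start: ε-closure({0}) = {0,1,2,3,4,6,8,10,12}
'e' @ 1: {13,14}
'd' @ 2: {1,11,12,15}  ✓accept
'e' @ 3: {13,14}
'd' @ 4: {1,11,12,15}  ✓accept
'e' @ 5: {13,14}
'd' @ 6: {1,11,12,15}  ✓accept
'e' @ 7: {13,14}
'd' @ 8: {1,11,12,15}  ✓accept
end set {1,11,12,15} — state 1 in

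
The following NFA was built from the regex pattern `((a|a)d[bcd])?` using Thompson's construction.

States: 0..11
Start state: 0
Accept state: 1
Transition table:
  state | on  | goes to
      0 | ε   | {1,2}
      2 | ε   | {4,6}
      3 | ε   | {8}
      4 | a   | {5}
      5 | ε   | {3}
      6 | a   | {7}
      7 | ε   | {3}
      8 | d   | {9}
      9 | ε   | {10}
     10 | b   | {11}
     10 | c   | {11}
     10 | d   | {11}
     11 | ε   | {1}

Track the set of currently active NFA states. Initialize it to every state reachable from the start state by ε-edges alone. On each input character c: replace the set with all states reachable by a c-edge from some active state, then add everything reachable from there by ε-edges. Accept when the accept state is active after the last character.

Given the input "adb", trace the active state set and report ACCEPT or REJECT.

initial (ε-close {0}): {0,1,2,4,6}
'a' @ 1: {3,5,7,8}
'd' @ 2: {9,10}
'b' @ 3: {1,11}  ✓accept
final: {1,11}; accept 1 in set

Answer: ACCEPT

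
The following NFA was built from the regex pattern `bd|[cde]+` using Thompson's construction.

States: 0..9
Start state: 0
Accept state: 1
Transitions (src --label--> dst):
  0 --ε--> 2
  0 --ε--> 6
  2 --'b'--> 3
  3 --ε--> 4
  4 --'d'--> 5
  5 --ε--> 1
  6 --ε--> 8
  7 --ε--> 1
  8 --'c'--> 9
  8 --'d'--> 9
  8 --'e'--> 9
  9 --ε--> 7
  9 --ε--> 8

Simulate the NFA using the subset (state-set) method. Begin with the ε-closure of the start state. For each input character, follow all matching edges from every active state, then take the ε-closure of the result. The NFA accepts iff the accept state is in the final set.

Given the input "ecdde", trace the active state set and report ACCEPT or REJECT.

Answer: ACCEPT

Derivation:
S₀ = ε-closure({0}) = {0,2,6,8}
'e' @ 1: {1,7,8,9}  ✓accept
'c' @ 2: {1,7,8,9}  ✓accept
'd' @ 3: {1,7,8,9}  ✓accept
'd' @ 4: {1,7,8,9}  ✓accept
'e' @ 5: {1,7,8,9}  ✓accept
end set {1,7,8,9} — state 1 in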